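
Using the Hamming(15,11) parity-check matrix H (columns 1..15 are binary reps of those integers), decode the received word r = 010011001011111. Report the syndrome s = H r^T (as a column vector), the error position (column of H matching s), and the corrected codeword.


s = (0, 0, 1, 1)^T, error position = 3, corrected codeword c = 011011001011111

Compute s = H r^T mod 2 one row at a time:
  s_1 = 0 + 1 + 0 + 1 + 1 + 1 + 1 + 1 = 6 ≡ 0 (mod 2).
  s_2 = 0 + 1 + 1 + 0 + 1 + 1 + 1 + 1 = 6 ≡ 0 (mod 2).
  s_3 = 1 + 0 + 1 + 0 + 0 + 1 + 1 + 1 = 5 ≡ 1 (mod 2).
  s_4 = 0 + 0 + 1 + 0 + 1 + 1 + 1 + 1 = 5 ≡ 1 (mod 2).
s = (0, 0, 1, 1)^T — this equals column 3 of H (binary 0011), so error is at position 3.
Correct: flip bit 3 of r = 010011001011111 to get c = 011011001011111.


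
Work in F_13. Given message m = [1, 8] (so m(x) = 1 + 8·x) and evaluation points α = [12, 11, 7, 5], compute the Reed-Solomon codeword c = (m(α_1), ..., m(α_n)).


c = [6, 11, 5, 2]

Message polynomial: m(x) = 1 + 8·x (mod 13).
For each evaluation point α_i, compute m(α_i) mod 13:
  α_1 = 12: Horner steps 8 → 6, so m(12) = 6.
  α_2 = 11: Horner steps 8 → 11, so m(11) = 11.
  α_3 = 7: Horner steps 8 → 5, so m(7) = 5.
  α_4 = 5: Horner steps 8 → 2, so m(5) = 2.
Codeword c = [6, 11, 5, 2] ∈ F_13^4.


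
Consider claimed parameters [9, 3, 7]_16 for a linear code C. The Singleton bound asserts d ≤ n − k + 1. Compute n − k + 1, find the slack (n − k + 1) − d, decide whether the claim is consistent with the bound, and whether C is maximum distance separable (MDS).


Singleton RHS = n − k + 1 = 7, slack = 0, bound satisfied, MDS.

Singleton bound: d ≤ n − k + 1.
Here n = 9, k = 3, so n − k + 1 = 7.
Given d = 7, check d ≤ 7: YES.
Slack = (n − k + 1) − d = 0.
The code is MDS (slack = 0).
Description: the claimed parameters are [9, 3, 7]_16; such a code would be MDS (meets Singleton bound).


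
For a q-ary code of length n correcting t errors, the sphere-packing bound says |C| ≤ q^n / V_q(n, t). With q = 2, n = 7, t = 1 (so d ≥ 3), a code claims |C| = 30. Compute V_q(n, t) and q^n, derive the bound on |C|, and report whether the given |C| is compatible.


V_q(n, t) = 8, q^n = 128, Hamming bound = 16, |C| = 30 > bound (violated).

Step 1: Compute V_q(n, t) = Σ_{j=0}^1 C(n, j) (q−1)^j.
  j = 0: C(7,0)·(1)^0 = 1·1 = 1.
  j = 1: C(7,1)·(1)^1 = 7·1 = 7.
  V_q(n, t) = 1 + 7 = 8.
Step 2: q^n = 2^7 = 128.
Step 3: Hamming bound ⌊q^n / V_q(n,t)⌋ = ⌊128/8⌋ = 16.
Step 4: Compare |C| = 30 to 16: violated.
The claimed |C| lies above the Hamming bound, so no 2-ary code of length 7 with d ≥ 3 can have 30 codewords.


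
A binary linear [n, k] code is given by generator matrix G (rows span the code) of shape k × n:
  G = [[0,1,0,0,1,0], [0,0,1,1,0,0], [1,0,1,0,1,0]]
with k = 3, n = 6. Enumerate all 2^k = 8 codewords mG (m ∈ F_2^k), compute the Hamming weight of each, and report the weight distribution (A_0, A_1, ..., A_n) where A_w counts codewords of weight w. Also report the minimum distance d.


Weight distribution: A_0 = 1, A_2 = 2, A_3 = 4, A_4 = 1. Minimum distance d = 2.

Enumerate all 2^3 = 8 messages m ∈ F_2^3.
For each, compute codeword c = mG in F_2^6, then tally its weight.
  m = 000 → c = 000000, weight = 0.
  m = 100 → c = 010010, weight = 2.
  m = 010 → c = 001100, weight = 2.
  m = 110 → c = 011110, weight = 4.
  m = 001 → c = 101010, weight = 3.
  m = 101 → c = 111000, weight = 3.
  m = 011 → c = 100110, weight = 3.
  m = 111 → c = 110100, weight = 3.
Tally weights:
  weight 0: 1 codewords.
  weight 2: 2 codewords.
  weight 3: 4 codewords.
  weight 4: 1 codewords.
Minimum distance d = smallest w > 0 with A_w > 0 = 2.
Sanity: Σ A_w = 8 = 2^3 = 8 ✓.


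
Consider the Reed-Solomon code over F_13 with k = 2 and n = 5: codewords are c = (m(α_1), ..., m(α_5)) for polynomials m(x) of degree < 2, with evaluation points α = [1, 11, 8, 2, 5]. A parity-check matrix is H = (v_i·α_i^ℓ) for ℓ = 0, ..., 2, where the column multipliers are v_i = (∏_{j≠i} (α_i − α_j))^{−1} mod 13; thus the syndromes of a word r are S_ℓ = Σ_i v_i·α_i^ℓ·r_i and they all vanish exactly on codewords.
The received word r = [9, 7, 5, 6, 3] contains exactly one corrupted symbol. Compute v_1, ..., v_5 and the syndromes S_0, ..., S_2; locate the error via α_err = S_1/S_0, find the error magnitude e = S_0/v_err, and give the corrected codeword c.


S = (10, 7, 1), error at position 4, error magnitude e = 5, c = [9, 7, 5, 1, 3].

Step 1: column multipliers v_i = (∏_{j≠i}(α_i − α_j))^{−1} mod 13.
  i = 1 (α = 1): (1−11)(1−8)(1−2)(1−5) = (−10)·(−7)·(−1)·(−4) = 280 ≡ 7, so v_1 = 7^{−1} = 2 (mod 13).
  i = 2 (α = 11): (11−1)(11−8)(11−2)(11−5) = 10·3·9·6 = 1620 ≡ 8, so v_2 = 8^{−1} = 5 (mod 13).
  i = 3 (α = 8): (8−1)(8−11)(8−2)(8−5) = 7·(−3)·6·3 = −378 ≡ 12, so v_3 = 12^{−1} = 12 (mod 13).
  i = 4 (α = 2): (2−1)(2−11)(2−8)(2−5) = 1·(−9)·(−6)·(−3) = −162 ≡ 7, so v_4 = 7^{−1} = 2 (mod 13).
  i = 5 (α = 5): (5−1)(5−11)(5−8)(5−2) = 4·(−6)·(−3)·3 = 216 ≡ 8, so v_5 = 8^{−1} = 5 (mod 13).
  v = [2, 5, 12, 2, 5].
Step 2: syndromes of r = [9, 7, 5, 6, 3] (all sums mod 13).
  S_0 = Σ v_i r_i = 2·9 + 5·7 + 12·5 + 2·6 + 5·3 = 140 ≡ 10.
  S_1 = Σ v_i α_i r_i = 2·1·9 + 5·11·7 + 12·8·5 + 2·2·6 + 5·5·3 = 982 ≡ 7.
  α_i^2 mod 13 = [1, 4, 12, 4, 12].
  S_2 = Σ v_i α_i^2 r_i = 2·1·9 + 5·4·7 + 12·12·5 + 2·4·6 + 5·12·3 = 1106 ≡ 1.
  S = (10, 7, 1) ≠ 0, so r is not a codeword (an error is present).
Step 3: locate the error. For a single error e at position i, S_ℓ = v_i·e·α_i^ℓ, so α_err = S_1/S_0.
  S_0^{−1} = 10^{−1} = 4 (mod 13), so α_err = 7·4 = 28 ≡ 2 = α_4. Error position i = 4.
  Consistency check: S_2/S_1 = 1·2 = 2 ≡ 2 = α_err ✓ (single-error assumption holds).
Step 4: error magnitude e = S_0/v_4 = S_0·∏_{j≠4}(α_4 − α_j) = 10·7 = 70 ≡ 5 (mod 13).
Step 5: correct position 4: c_4 = r_4 − e = 6 − 5 ≡ 1 (mod 13). Hence c = [9, 7, 5, 1, 3].
  Check: interpolating c through the α_i gives m(x) = 4 + 5·x (degree < 2) with m(α_i) = c_i for every i, so c is indeed a codeword.


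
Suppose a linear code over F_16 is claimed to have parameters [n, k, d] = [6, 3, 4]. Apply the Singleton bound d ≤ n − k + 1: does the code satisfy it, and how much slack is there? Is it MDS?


Singleton RHS = n − k + 1 = 4, slack = 0, bound satisfied, MDS.

Singleton bound: d ≤ n − k + 1.
Here n = 6, k = 3, so n − k + 1 = 4.
Given d = 4, check d ≤ 4: YES.
Slack = (n − k + 1) − d = 0.
The code is MDS (slack = 0).
Description: the claimed parameters are [6, 3, 4]_16; such a code would be MDS (meets Singleton bound).


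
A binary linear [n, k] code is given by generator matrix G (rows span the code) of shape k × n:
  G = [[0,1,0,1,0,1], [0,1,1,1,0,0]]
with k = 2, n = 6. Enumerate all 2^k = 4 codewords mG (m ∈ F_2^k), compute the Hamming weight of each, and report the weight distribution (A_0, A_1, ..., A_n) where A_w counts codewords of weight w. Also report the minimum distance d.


Weight distribution: A_0 = 1, A_2 = 1, A_3 = 2. Minimum distance d = 2.

Enumerate all 2^2 = 4 messages m ∈ F_2^2.
For each, compute codeword c = mG in F_2^6, then tally its weight.
  m = 00 → c = 000000, weight = 0.
  m = 10 → c = 010101, weight = 3.
  m = 01 → c = 011100, weight = 3.
  m = 11 → c = 001001, weight = 2.
Tally weights:
  weight 0: 1 codewords.
  weight 2: 1 codewords.
  weight 3: 2 codewords.
Minimum distance d = smallest w > 0 with A_w > 0 = 2.
Sanity: Σ A_w = 4 = 2^2 = 4 ✓.


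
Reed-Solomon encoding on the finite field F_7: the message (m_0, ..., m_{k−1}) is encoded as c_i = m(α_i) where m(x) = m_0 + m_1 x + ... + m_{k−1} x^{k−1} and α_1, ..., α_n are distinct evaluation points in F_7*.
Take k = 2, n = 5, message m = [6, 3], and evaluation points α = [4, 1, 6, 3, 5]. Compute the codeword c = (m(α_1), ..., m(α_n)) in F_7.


c = [4, 2, 3, 1, 0]

Message polynomial: m(x) = 6 + 3·x (mod 7).
For each evaluation point α_i, compute m(α_i) mod 7:
  α_1 = 4: Horner steps 3 → 4, so m(4) = 4.
  α_2 = 1: Horner steps 3 → 2, so m(1) = 2.
  α_3 = 6: Horner steps 3 → 3, so m(6) = 3.
  α_4 = 3: Horner steps 3 → 1, so m(3) = 1.
  α_5 = 5: Horner steps 3 → 0, so m(5) = 0.
Codeword c = [4, 2, 3, 1, 0] ∈ F_7^5.


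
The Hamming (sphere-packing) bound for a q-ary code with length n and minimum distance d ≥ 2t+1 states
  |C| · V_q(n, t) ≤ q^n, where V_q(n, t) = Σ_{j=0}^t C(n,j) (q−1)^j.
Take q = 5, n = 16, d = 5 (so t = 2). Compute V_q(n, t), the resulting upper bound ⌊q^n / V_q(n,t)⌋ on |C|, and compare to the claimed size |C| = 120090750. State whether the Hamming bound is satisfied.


V_q(n, t) = 1985, q^n = 152587890625, Hamming bound = 76870473, |C| = 120090750 > bound (violated).

Step 1: Compute V_q(n, t) = Σ_{j=0}^2 C(n, j) (q−1)^j.
  j = 0: C(16,0)·(4)^0 = 1·1 = 1.
  j = 1: C(16,1)·(4)^1 = 16·4 = 64.
  j = 2: C(16,2)·(4)^2 = 120·16 = 1920.
  V_q(n, t) = 1 + 64 + 1920 = 1985.
Step 2: q^n = 5^16 = 152587890625.
Step 3: Hamming bound ⌊q^n / V_q(n,t)⌋ = ⌊152587890625/1985⌋ = 76870473.
Step 4: Compare |C| = 120090750 to 76870473: violated.
The claimed |C| lies above the Hamming bound, so no 5-ary code of length 16 with d ≥ 5 can have 120090750 codewords.


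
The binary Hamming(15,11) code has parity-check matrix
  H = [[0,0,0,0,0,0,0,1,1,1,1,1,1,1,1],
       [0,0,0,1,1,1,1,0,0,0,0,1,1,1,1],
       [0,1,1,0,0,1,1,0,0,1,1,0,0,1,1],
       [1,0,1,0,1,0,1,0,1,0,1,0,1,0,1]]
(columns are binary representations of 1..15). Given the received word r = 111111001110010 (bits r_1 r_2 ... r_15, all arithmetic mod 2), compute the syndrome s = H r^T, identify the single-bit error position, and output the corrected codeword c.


s = (0, 0, 0, 1)^T, error position = 1, corrected codeword c = 011111001110010

Compute s = H r^T mod 2 one row at a time:
  s_1 = 0 + 1 + 1 + 1 + 0 + 0 + 1 + 0 = 4 ≡ 0 (mod 2).
  s_2 = 1 + 1 + 1 + 0 + 0 + 0 + 1 + 0 = 4 ≡ 0 (mod 2).
  s_3 = 1 + 1 + 1 + 0 + 1 + 1 + 1 + 0 = 6 ≡ 0 (mod 2).
  s_4 = 1 + 1 + 1 + 0 + 1 + 1 + 0 + 0 = 5 ≡ 1 (mod 2).
s = (0, 0, 0, 1)^T — this equals column 1 of H (binary 0001), so error is at position 1.
Correct: flip bit 1 of r = 111111001110010 to get c = 011111001110010.


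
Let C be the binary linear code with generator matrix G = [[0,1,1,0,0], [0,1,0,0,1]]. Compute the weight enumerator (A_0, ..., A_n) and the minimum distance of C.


Weight distribution: A_0 = 1, A_2 = 3. Minimum distance d = 2.

Enumerate all 2^2 = 4 messages m ∈ F_2^2.
For each, compute codeword c = mG in F_2^5, then tally its weight.
  m = 00 → c = 00000, weight = 0.
  m = 10 → c = 01100, weight = 2.
  m = 01 → c = 01001, weight = 2.
  m = 11 → c = 00101, weight = 2.
Tally weights:
  weight 0: 1 codewords.
  weight 2: 3 codewords.
Minimum distance d = smallest w > 0 with A_w > 0 = 2.
Sanity: Σ A_w = 4 = 2^2 = 4 ✓.


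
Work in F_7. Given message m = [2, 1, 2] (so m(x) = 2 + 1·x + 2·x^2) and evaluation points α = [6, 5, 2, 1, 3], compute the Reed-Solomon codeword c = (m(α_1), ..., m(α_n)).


c = [3, 1, 5, 5, 2]

Message polynomial: m(x) = 2 + 1·x + 2·x^2 (mod 7).
For each evaluation point α_i, compute m(α_i) mod 7:
  α_1 = 6: Horner steps 2 → 6 → 3, so m(6) = 3.
  α_2 = 5: Horner steps 2 → 4 → 1, so m(5) = 1.
  α_3 = 2: Horner steps 2 → 5 → 5, so m(2) = 5.
  α_4 = 1: Horner steps 2 → 3 → 5, so m(1) = 5.
  α_5 = 3: Horner steps 2 → 0 → 2, so m(3) = 2.
Codeword c = [3, 1, 5, 5, 2] ∈ F_7^5.


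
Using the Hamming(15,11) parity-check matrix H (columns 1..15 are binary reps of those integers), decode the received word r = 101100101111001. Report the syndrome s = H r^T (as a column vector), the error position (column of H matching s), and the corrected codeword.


s = (1, 0, 1, 0)^T, error position = 10, corrected codeword c = 101100101011001

Compute s = H r^T mod 2 one row at a time:
  s_1 = 0 + 1 + 1 + 1 + 1 + 0 + 0 + 1 = 5 ≡ 1 (mod 2).
  s_2 = 1 + 0 + 0 + 1 + 1 + 0 + 0 + 1 = 4 ≡ 0 (mod 2).
  s_3 = 0 + 1 + 0 + 1 + 1 + 1 + 0 + 1 = 5 ≡ 1 (mod 2).
  s_4 = 1 + 1 + 0 + 1 + 1 + 1 + 0 + 1 = 6 ≡ 0 (mod 2).
s = (1, 0, 1, 0)^T — this equals column 10 of H (binary 1010), so error is at position 10.
Correct: flip bit 10 of r = 101100101111001 to get c = 101100101011001.


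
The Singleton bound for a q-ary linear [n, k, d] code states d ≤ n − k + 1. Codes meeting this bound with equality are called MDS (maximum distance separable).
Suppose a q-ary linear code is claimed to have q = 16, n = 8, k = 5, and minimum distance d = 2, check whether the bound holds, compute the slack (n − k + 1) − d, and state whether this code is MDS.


Singleton RHS = n − k + 1 = 4, slack = 2, bound satisfied, not MDS.

Singleton bound: d ≤ n − k + 1.
Here n = 8, k = 5, so n − k + 1 = 4.
Given d = 2, check d ≤ 4: YES.
Slack = (n − k + 1) − d = 2.
The code is NOT MDS (slack = 2 > 0).
Description: the claimed parameters are [8, 5, 2]_16; such a code would be non-MDS.


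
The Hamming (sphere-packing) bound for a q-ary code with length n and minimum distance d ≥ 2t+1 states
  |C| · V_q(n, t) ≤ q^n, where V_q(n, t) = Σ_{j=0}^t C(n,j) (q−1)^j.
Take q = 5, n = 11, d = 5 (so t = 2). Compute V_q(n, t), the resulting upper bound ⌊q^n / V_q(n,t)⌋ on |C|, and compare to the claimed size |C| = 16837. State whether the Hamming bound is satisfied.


V_q(n, t) = 925, q^n = 48828125, Hamming bound = 52787, |C| = 16837 ≤ bound (satisfied).

Step 1: Compute V_q(n, t) = Σ_{j=0}^2 C(n, j) (q−1)^j.
  j = 0: C(11,0)·(4)^0 = 1·1 = 1.
  j = 1: C(11,1)·(4)^1 = 11·4 = 44.
  j = 2: C(11,2)·(4)^2 = 55·16 = 880.
  V_q(n, t) = 1 + 44 + 880 = 925.
Step 2: q^n = 5^11 = 48828125.
Step 3: Hamming bound ⌊q^n / V_q(n,t)⌋ = ⌊48828125/925⌋ = 52787.
Step 4: Compare |C| = 16837 to 52787: satisfied.
The claimed |C| lies below the Hamming bound.


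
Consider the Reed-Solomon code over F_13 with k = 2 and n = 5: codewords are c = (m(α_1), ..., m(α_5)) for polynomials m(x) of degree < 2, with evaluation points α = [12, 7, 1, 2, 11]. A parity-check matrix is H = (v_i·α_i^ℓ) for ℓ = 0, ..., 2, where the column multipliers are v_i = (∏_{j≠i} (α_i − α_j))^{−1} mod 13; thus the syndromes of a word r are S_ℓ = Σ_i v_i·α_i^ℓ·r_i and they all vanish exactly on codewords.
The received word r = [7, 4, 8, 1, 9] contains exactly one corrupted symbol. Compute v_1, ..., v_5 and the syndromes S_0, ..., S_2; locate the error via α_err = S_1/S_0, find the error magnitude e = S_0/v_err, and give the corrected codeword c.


S = (7, 7, 7), error at position 3, error magnitude e = 5, c = [7, 4, 3, 1, 9].

Step 1: column multipliers v_i = (∏_{j≠i}(α_i − α_j))^{−1} mod 13.
  i = 1 (α = 12): (12−7)(12−1)(12−2)(12−11) = 5·11·10·1 = 550 ≡ 4, so v_1 = 4^{−1} = 10 (mod 13).
  i = 2 (α = 7): (7−12)(7−1)(7−2)(7−11) = (−5)·6·5·(−4) = 600 ≡ 2, so v_2 = 2^{−1} = 7 (mod 13).
  i = 3 (α = 1): (1−12)(1−7)(1−2)(1−11) = (−11)·(−6)·(−1)·(−10) = 660 ≡ 10, so v_3 = 10^{−1} = 4 (mod 13).
  i = 4 (α = 2): (2−12)(2−7)(2−1)(2−11) = (−10)·(−5)·1·(−9) = −450 ≡ 5, so v_4 = 5^{−1} = 8 (mod 13).
  i = 5 (α = 11): (11−12)(11−7)(11−1)(11−2) = (−1)·4·10·9 = −360 ≡ 4, so v_5 = 4^{−1} = 10 (mod 13).
  v = [10, 7, 4, 8, 10].
Step 2: syndromes of r = [7, 4, 8, 1, 9] (all sums mod 13).
  S_0 = Σ v_i r_i = 10·7 + 7·4 + 4·8 + 8·1 + 10·9 = 228 ≡ 7.
  S_1 = Σ v_i α_i r_i = 10·12·7 + 7·7·4 + 4·1·8 + 8·2·1 + 10·11·9 = 2074 ≡ 7.
  α_i^2 mod 13 = [1, 10, 1, 4, 4].
  S_2 = Σ v_i α_i^2 r_i = 10·1·7 + 7·10·4 + 4·1·8 + 8·4·1 + 10·4·9 = 774 ≡ 7.
  S = (7, 7, 7) ≠ 0, so r is not a codeword (an error is present).
Step 3: locate the error. For a single error e at position i, S_ℓ = v_i·e·α_i^ℓ, so α_err = S_1/S_0.
  S_0^{−1} = 7^{−1} = 2 (mod 13), so α_err = 7·2 = 14 ≡ 1 = α_3. Error position i = 3.
  Consistency check: S_2/S_1 = 7·2 = 14 ≡ 1 = α_err ✓ (single-error assumption holds).
Step 4: error magnitude e = S_0/v_3 = S_0·∏_{j≠3}(α_3 − α_j) = 7·10 = 70 ≡ 5 (mod 13).
Step 5: correct position 3: c_3 = r_3 − e = 8 − 5 ≡ 3 (mod 13). Hence c = [7, 4, 3, 1, 9].
  Check: interpolating c through the α_i gives m(x) = 5 + 11·x (degree < 2) with m(α_i) = c_i for every i, so c is indeed a codeword.


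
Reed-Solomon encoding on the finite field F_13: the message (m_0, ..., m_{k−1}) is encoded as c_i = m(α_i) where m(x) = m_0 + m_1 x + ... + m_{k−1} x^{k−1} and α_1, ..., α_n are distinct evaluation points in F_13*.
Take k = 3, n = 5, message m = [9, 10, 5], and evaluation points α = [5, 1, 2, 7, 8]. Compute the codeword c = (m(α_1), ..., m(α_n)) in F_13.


c = [2, 11, 10, 12, 6]

Message polynomial: m(x) = 9 + 10·x + 5·x^2 (mod 13).
For each evaluation point α_i, compute m(α_i) mod 13:
  α_1 = 5: Horner steps 5 → 9 → 2, so m(5) = 2.
  α_2 = 1: Horner steps 5 → 2 → 11, so m(1) = 11.
  α_3 = 2: Horner steps 5 → 7 → 10, so m(2) = 10.
  α_4 = 7: Horner steps 5 → 6 → 12, so m(7) = 12.
  α_5 = 8: Horner steps 5 → 11 → 6, so m(8) = 6.
Codeword c = [2, 11, 10, 12, 6] ∈ F_13^5.


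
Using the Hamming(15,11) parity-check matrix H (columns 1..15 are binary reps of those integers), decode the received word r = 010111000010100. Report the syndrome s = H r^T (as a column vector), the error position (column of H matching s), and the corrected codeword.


s = (0, 0, 1, 1)^T, error position = 3, corrected codeword c = 011111000010100

Compute s = H r^T mod 2 one row at a time:
  s_1 = 0 + 0 + 0 + 1 + 0 + 1 + 0 + 0 = 2 ≡ 0 (mod 2).
  s_2 = 1 + 1 + 1 + 0 + 0 + 1 + 0 + 0 = 4 ≡ 0 (mod 2).
  s_3 = 1 + 0 + 1 + 0 + 0 + 1 + 0 + 0 = 3 ≡ 1 (mod 2).
  s_4 = 0 + 0 + 1 + 0 + 0 + 1 + 1 + 0 = 3 ≡ 1 (mod 2).
s = (0, 0, 1, 1)^T — this equals column 3 of H (binary 0011), so error is at position 3.
Correct: flip bit 3 of r = 010111000010100 to get c = 011111000010100.


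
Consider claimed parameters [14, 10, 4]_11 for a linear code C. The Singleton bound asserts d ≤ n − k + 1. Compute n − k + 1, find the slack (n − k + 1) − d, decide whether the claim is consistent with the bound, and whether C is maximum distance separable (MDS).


Singleton RHS = n − k + 1 = 5, slack = 1, bound satisfied, not MDS.

Singleton bound: d ≤ n − k + 1.
Here n = 14, k = 10, so n − k + 1 = 5.
Given d = 4, check d ≤ 5: YES.
Slack = (n − k + 1) − d = 1.
The code is NOT MDS (slack = 1 > 0).
Description: the claimed parameters are [14, 10, 4]_11; such a code would be non-MDS.


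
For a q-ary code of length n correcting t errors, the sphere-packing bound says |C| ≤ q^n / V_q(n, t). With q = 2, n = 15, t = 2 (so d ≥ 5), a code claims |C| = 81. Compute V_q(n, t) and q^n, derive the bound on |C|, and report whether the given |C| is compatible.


V_q(n, t) = 121, q^n = 32768, Hamming bound = 270, |C| = 81 ≤ bound (satisfied).

Step 1: Compute V_q(n, t) = Σ_{j=0}^2 C(n, j) (q−1)^j.
  j = 0: C(15,0)·(1)^0 = 1·1 = 1.
  j = 1: C(15,1)·(1)^1 = 15·1 = 15.
  j = 2: C(15,2)·(1)^2 = 105·1 = 105.
  V_q(n, t) = 1 + 15 + 105 = 121.
Step 2: q^n = 2^15 = 32768.
Step 3: Hamming bound ⌊q^n / V_q(n,t)⌋ = ⌊32768/121⌋ = 270.
Step 4: Compare |C| = 81 to 270: satisfied.
The claimed |C| lies below the Hamming bound.


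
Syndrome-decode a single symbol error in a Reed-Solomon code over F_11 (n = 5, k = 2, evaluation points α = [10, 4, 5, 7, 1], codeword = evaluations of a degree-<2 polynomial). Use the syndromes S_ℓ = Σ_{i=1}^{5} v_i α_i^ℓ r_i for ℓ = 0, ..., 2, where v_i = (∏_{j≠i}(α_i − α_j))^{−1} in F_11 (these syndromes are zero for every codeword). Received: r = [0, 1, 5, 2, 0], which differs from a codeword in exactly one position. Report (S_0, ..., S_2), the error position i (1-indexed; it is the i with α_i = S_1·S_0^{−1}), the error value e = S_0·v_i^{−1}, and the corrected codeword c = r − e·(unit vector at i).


S = (9, 2, 9), error at position 1, error magnitude e = 8, c = [3, 1, 5, 2, 0].

Step 1: column multipliers v_i = (∏_{j≠i}(α_i − α_j))^{−1} mod 11.
  i = 1 (α = 10): (10−4)(10−5)(10−7)(10−1) = 6·5·3·9 = 810 ≡ 7, so v_1 = 7^{−1} = 8 (mod 11).
  i = 2 (α = 4): (4−10)(4−5)(4−7)(4−1) = (−6)·(−1)·(−3)·3 = −54 ≡ 1, so v_2 = 1^{−1} = 1 (mod 11).
  i = 3 (α = 5): (5−10)(5−4)(5−7)(5−1) = (−5)·1·(−2)·4 = 40 ≡ 7, so v_3 = 7^{−1} = 8 (mod 11).
  i = 4 (α = 7): (7−10)(7−4)(7−5)(7−1) = (−3)·3·2·6 = −108 ≡ 2, so v_4 = 2^{−1} = 6 (mod 11).
  i = 5 (α = 1): (1−10)(1−4)(1−5)(1−7) = (−9)·(−3)·(−4)·(−6) = 648 ≡ 10, so v_5 = 10^{−1} = 10 (mod 11).
  v = [8, 1, 8, 6, 10].
Step 2: syndromes of r = [0, 1, 5, 2, 0] (all sums mod 11).
  S_0 = Σ v_i r_i = 8·0 + 1·1 + 8·5 + 6·2 + 10·0 = 53 ≡ 9.
  S_1 = Σ v_i α_i r_i = 8·10·0 + 1·4·1 + 8·5·5 + 6·7·2 + 10·1·0 = 288 ≡ 2.
  α_i^2 mod 11 = [1, 5, 3, 5, 1].
  S_2 = Σ v_i α_i^2 r_i = 8·1·0 + 1·5·1 + 8·3·5 + 6·5·2 + 10·1·0 = 185 ≡ 9.
  S = (9, 2, 9) ≠ 0, so r is not a codeword (an error is present).
Step 3: locate the error. For a single error e at position i, S_ℓ = v_i·e·α_i^ℓ, so α_err = S_1/S_0.
  S_0^{−1} = 9^{−1} = 5 (mod 11), so α_err = 2·5 = 10 ≡ 10 = α_1. Error position i = 1.
  Consistency check: S_2/S_1 = 9·6 = 54 ≡ 10 = α_err ✓ (single-error assumption holds).
Step 4: error magnitude e = S_0/v_1 = S_0·∏_{j≠1}(α_1 − α_j) = 9·7 = 63 ≡ 8 (mod 11).
Step 5: correct position 1: c_1 = r_1 − e = 0 − 8 ≡ 3 (mod 11). Hence c = [3, 1, 5, 2, 0].
  Check: interpolating c through the α_i gives m(x) = 7 + 4·x (degree < 2) with m(α_i) = c_i for every i, so c is indeed a codeword.


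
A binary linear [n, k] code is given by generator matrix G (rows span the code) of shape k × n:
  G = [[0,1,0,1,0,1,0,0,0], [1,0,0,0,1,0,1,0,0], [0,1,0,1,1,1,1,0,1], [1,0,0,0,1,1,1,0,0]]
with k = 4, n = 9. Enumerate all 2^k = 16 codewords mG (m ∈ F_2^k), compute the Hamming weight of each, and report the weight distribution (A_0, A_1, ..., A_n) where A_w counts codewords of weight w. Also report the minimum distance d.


Weight distribution: A_0 = 1, A_1 = 1, A_2 = 2, A_3 = 4, A_4 = 3, A_5 = 3, A_6 = 2. Minimum distance d = 1.

Enumerate all 2^4 = 16 messages m ∈ F_2^4.
For each, compute codeword c = mG in F_2^9, then tally its weight.
  m = 0000 → c = 000000000, weight = 0.
  m = 1000 → c = 010101000, weight = 3.
  m = 0100 → c = 100010100, weight = 3.
  m = 1100 → c = 110111100, weight = 6.
  m = 0010 → c = 010111101, weight = 6.
  m = 1010 → c = 000010101, weight = 3.
  m = 0110 → c = 110101001, weight = 5.
  m = 1110 → c = 100000001, weight = 2.
  m = 0001 → c = 100011100, weight = 4.
  m = 1001 → c = 110110100, weight = 5.
  m = 0101 → c = 000001000, weight = 1.
  m = 1101 → c = 010100000, weight = 2.
  m = 0011 → c = 110100001, weight = 4.
  m = 1011 → c = 100001001, weight = 3.
  m = 0111 → c = 010110101, weight = 5.
  m = 1111 → c = 000011101, weight = 4.
Tally weights:
  weight 0: 1 codewords.
  weight 1: 1 codewords.
  weight 2: 2 codewords.
  weight 3: 4 codewords.
  weight 4: 3 codewords.
  weight 5: 3 codewords.
  weight 6: 2 codewords.
Minimum distance d = smallest w > 0 with A_w > 0 = 1.
Sanity: Σ A_w = 16 = 2^4 = 16 ✓.


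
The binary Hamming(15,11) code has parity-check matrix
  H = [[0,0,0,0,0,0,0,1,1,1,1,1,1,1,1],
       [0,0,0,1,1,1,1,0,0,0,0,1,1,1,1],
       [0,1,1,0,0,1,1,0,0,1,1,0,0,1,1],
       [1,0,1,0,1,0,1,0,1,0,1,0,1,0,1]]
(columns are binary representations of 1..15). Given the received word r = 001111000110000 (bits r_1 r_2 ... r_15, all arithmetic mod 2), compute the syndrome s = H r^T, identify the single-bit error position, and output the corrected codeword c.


s = (0, 1, 0, 1)^T, error position = 5, corrected codeword c = 001101000110000

Compute s = H r^T mod 2 one row at a time:
  s_1 = 0 + 0 + 1 + 1 + 0 + 0 + 0 + 0 = 2 ≡ 0 (mod 2).
  s_2 = 1 + 1 + 1 + 0 + 0 + 0 + 0 + 0 = 3 ≡ 1 (mod 2).
  s_3 = 0 + 1 + 1 + 0 + 1 + 1 + 0 + 0 = 4 ≡ 0 (mod 2).
  s_4 = 0 + 1 + 1 + 0 + 0 + 1 + 0 + 0 = 3 ≡ 1 (mod 2).
s = (0, 1, 0, 1)^T — this equals column 5 of H (binary 0101), so error is at position 5.
Correct: flip bit 5 of r = 001111000110000 to get c = 001101000110000.


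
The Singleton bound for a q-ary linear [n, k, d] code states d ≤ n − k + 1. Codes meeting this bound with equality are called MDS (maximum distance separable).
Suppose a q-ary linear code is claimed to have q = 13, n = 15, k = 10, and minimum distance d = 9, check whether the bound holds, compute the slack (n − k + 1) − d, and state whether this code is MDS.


Singleton RHS = n − k + 1 = 6, slack = -3, bound violated (no such code; not MDS).

Singleton bound: d ≤ n − k + 1.
Here n = 15, k = 10, so n − k + 1 = 6.
Given d = 9, check d ≤ 6: NO.
Slack = (n − k + 1) − d = -3.
The slack is negative: d = 9 exceeds n − k + 1 = 6 by 3, so the Singleton bound is violated and no linear [15, 10, 9]_13 code can exist. In particular it is not MDS (MDS requires d = n − k + 1 exactly).
Description: the claimed parameters are [15, 10, 9]_13; such a code would be impossible (violates the Singleton bound).


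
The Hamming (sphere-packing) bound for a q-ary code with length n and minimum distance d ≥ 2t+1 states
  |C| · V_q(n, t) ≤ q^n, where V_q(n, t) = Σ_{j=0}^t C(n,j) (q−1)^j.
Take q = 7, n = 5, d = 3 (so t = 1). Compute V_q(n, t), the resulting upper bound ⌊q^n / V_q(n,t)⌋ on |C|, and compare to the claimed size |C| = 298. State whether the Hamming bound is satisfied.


V_q(n, t) = 31, q^n = 16807, Hamming bound = 542, |C| = 298 ≤ bound (satisfied).

Step 1: Compute V_q(n, t) = Σ_{j=0}^1 C(n, j) (q−1)^j.
  j = 0: C(5,0)·(6)^0 = 1·1 = 1.
  j = 1: C(5,1)·(6)^1 = 5·6 = 30.
  V_q(n, t) = 1 + 30 = 31.
Step 2: q^n = 7^5 = 16807.
Step 3: Hamming bound ⌊q^n / V_q(n,t)⌋ = ⌊16807/31⌋ = 542.
Step 4: Compare |C| = 298 to 542: satisfied.
The claimed |C| lies below the Hamming bound.


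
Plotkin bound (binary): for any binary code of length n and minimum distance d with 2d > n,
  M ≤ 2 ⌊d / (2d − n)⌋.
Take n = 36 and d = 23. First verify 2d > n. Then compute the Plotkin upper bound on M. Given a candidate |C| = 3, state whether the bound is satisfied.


Plotkin bound M ≤ 4; given |C| = 3 ≤ bound (satisfied).

Check applicability: 2d = 46, n = 36.
2d − n = 10 > 0, so Plotkin applies.
Compute d/(2d−n) = 23/10 ≈ 2.3000.
⌊d/(2d−n)⌋ = 2.
Plotkin bound: M ≤ 2·2 = 4.
Given |C| = 3, check: satisfied.
This |C| is below the Plotkin bound.


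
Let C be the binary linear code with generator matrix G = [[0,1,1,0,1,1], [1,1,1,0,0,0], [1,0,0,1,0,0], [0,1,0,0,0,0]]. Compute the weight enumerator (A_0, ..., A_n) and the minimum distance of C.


Weight distribution: A_0 = 1, A_1 = 1, A_2 = 3, A_3 = 6, A_4 = 3, A_5 = 1, A_6 = 1. Minimum distance d = 1.

Enumerate all 2^4 = 16 messages m ∈ F_2^4.
For each, compute codeword c = mG in F_2^6, then tally its weight.
  m = 0000 → c = 000000, weight = 0.
  m = 1000 → c = 011011, weight = 4.
  m = 0100 → c = 111000, weight = 3.
  m = 1100 → c = 100011, weight = 3.
  m = 0010 → c = 100100, weight = 2.
  m = 1010 → c = 111111, weight = 6.
  m = 0110 → c = 011100, weight = 3.
  m = 1110 → c = 000111, weight = 3.
  m = 0001 → c = 010000, weight = 1.
  m = 1001 → c = 001011, weight = 3.
  m = 0101 → c = 101000, weight = 2.
  m = 1101 → c = 110011, weight = 4.
  m = 0011 → c = 110100, weight = 3.
  m = 1011 → c = 101111, weight = 5.
  m = 0111 → c = 001100, weight = 2.
  m = 1111 → c = 010111, weight = 4.
Tally weights:
  weight 0: 1 codewords.
  weight 1: 1 codewords.
  weight 2: 3 codewords.
  weight 3: 6 codewords.
  weight 4: 3 codewords.
  weight 5: 1 codewords.
  weight 6: 1 codewords.
Minimum distance d = smallest w > 0 with A_w > 0 = 1.
Sanity: Σ A_w = 16 = 2^4 = 16 ✓.


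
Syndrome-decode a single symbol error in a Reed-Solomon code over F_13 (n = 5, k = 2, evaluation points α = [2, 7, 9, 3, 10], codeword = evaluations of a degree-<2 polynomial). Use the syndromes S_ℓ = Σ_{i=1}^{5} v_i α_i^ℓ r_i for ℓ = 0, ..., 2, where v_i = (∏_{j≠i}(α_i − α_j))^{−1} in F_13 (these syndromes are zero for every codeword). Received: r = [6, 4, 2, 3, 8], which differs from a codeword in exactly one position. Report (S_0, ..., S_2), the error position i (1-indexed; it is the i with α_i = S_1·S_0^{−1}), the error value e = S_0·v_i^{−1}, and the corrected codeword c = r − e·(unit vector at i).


S = (8, 7, 11), error at position 3, error magnitude e = 4, c = [6, 4, 11, 3, 8].

Step 1: column multipliers v_i = (∏_{j≠i}(α_i − α_j))^{−1} mod 13.
  i = 1 (α = 2): (2−7)(2−9)(2−3)(2−10) = (−5)·(−7)·(−1)·(−8) = 280 ≡ 7, so v_1 = 7^{−1} = 2 (mod 13).
  i = 2 (α = 7): (7−2)(7−9)(7−3)(7−10) = 5·(−2)·4·(−3) = 120 ≡ 3, so v_2 = 3^{−1} = 9 (mod 13).
  i = 3 (α = 9): (9−2)(9−7)(9−3)(9−10) = 7·2·6·(−1) = −84 ≡ 7, so v_3 = 7^{−1} = 2 (mod 13).
  i = 4 (α = 3): (3−2)(3−7)(3−9)(3−10) = 1·(−4)·(−6)·(−7) = −168 ≡ 1, so v_4 = 1^{−1} = 1 (mod 13).
  i = 5 (α = 10): (10−2)(10−7)(10−9)(10−3) = 8·3·1·7 = 168 ≡ 12, so v_5 = 12^{−1} = 12 (mod 13).
  v = [2, 9, 2, 1, 12].
Step 2: syndromes of r = [6, 4, 2, 3, 8] (all sums mod 13).
  S_0 = Σ v_i r_i = 2·6 + 9·4 + 2·2 + 1·3 + 12·8 = 151 ≡ 8.
  S_1 = Σ v_i α_i r_i = 2·2·6 + 9·7·4 + 2·9·2 + 1·3·3 + 12·10·8 = 1281 ≡ 7.
  α_i^2 mod 13 = [4, 10, 3, 9, 9].
  S_2 = Σ v_i α_i^2 r_i = 2·4·6 + 9·10·4 + 2·3·2 + 1·9·3 + 12·9·8 = 1311 ≡ 11.
  S = (8, 7, 11) ≠ 0, so r is not a codeword (an error is present).
Step 3: locate the error. For a single error e at position i, S_ℓ = v_i·e·α_i^ℓ, so α_err = S_1/S_0.
  S_0^{−1} = 8^{−1} = 5 (mod 13), so α_err = 7·5 = 35 ≡ 9 = α_3. Error position i = 3.
  Consistency check: S_2/S_1 = 11·2 = 22 ≡ 9 = α_err ✓ (single-error assumption holds).
Step 4: error magnitude e = S_0/v_3 = S_0·∏_{j≠3}(α_3 − α_j) = 8·7 = 56 ≡ 4 (mod 13).
Step 5: correct position 3: c_3 = r_3 − e = 2 − 4 ≡ 11 (mod 13). Hence c = [6, 4, 11, 3, 8].
  Check: interpolating c through the α_i gives m(x) = 12 + 10·x (degree < 2) with m(α_i) = c_i for every i, so c is indeed a codeword.


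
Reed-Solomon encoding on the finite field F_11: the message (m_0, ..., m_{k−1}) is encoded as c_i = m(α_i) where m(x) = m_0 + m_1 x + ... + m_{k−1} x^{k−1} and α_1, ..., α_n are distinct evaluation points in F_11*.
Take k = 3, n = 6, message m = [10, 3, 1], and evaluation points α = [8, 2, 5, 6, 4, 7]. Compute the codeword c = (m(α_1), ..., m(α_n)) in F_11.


c = [10, 9, 6, 9, 5, 3]

Message polynomial: m(x) = 10 + 3·x + 1·x^2 (mod 11).
For each evaluation point α_i, compute m(α_i) mod 11:
  α_1 = 8: Horner steps 1 → 0 → 10, so m(8) = 10.
  α_2 = 2: Horner steps 1 → 5 → 9, so m(2) = 9.
  α_3 = 5: Horner steps 1 → 8 → 6, so m(5) = 6.
  α_4 = 6: Horner steps 1 → 9 → 9, so m(6) = 9.
  α_5 = 4: Horner steps 1 → 7 → 5, so m(4) = 5.
  α_6 = 7: Horner steps 1 → 10 → 3, so m(7) = 3.
Codeword c = [10, 9, 6, 9, 5, 3] ∈ F_11^6.


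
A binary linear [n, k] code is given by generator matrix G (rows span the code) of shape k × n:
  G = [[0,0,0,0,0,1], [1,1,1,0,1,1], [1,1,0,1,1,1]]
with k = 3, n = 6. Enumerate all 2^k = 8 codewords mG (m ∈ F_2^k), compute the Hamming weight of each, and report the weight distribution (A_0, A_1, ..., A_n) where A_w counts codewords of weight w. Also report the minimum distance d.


Weight distribution: A_0 = 1, A_1 = 1, A_2 = 1, A_3 = 1, A_4 = 2, A_5 = 2. Minimum distance d = 1.

Enumerate all 2^3 = 8 messages m ∈ F_2^3.
For each, compute codeword c = mG in F_2^6, then tally its weight.
  m = 000 → c = 000000, weight = 0.
  m = 100 → c = 000001, weight = 1.
  m = 010 → c = 111011, weight = 5.
  m = 110 → c = 111010, weight = 4.
  m = 001 → c = 110111, weight = 5.
  m = 101 → c = 110110, weight = 4.
  m = 011 → c = 001100, weight = 2.
  m = 111 → c = 001101, weight = 3.
Tally weights:
  weight 0: 1 codewords.
  weight 1: 1 codewords.
  weight 2: 1 codewords.
  weight 3: 1 codewords.
  weight 4: 2 codewords.
  weight 5: 2 codewords.
Minimum distance d = smallest w > 0 with A_w > 0 = 1.
Sanity: Σ A_w = 8 = 2^3 = 8 ✓.


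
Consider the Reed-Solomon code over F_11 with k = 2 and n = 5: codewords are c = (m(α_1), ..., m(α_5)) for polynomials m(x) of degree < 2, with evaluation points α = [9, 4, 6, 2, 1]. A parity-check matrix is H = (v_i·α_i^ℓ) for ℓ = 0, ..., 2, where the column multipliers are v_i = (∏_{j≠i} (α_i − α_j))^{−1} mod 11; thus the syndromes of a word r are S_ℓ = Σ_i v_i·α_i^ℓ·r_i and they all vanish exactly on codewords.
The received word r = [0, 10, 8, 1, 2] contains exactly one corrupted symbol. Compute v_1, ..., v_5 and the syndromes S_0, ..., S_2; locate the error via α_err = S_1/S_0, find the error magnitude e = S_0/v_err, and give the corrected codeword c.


S = (7, 8, 6), error at position 1, error magnitude e = 6, c = [5, 10, 8, 1, 2].

Step 1: column multipliers v_i = (∏_{j≠i}(α_i − α_j))^{−1} mod 11.
  i = 1 (α = 9): (9−4)(9−6)(9−2)(9−1) = 5·3·7·8 = 840 ≡ 4, so v_1 = 4^{−1} = 3 (mod 11).
  i = 2 (α = 4): (4−9)(4−6)(4−2)(4−1) = (−5)·(−2)·2·3 = 60 ≡ 5, so v_2 = 5^{−1} = 9 (mod 11).
  i = 3 (α = 6): (6−9)(6−4)(6−2)(6−1) = (−3)·2·4·5 = −120 ≡ 1, so v_3 = 1^{−1} = 1 (mod 11).
  i = 4 (α = 2): (2−9)(2−4)(2−6)(2−1) = (−7)·(−2)·(−4)·1 = −56 ≡ 10, so v_4 = 10^{−1} = 10 (mod 11).
  i = 5 (α = 1): (1−9)(1−4)(1−6)(1−2) = (−8)·(−3)·(−5)·(−1) = 120 ≡ 10, so v_5 = 10^{−1} = 10 (mod 11).
  v = [3, 9, 1, 10, 10].
Step 2: syndromes of r = [0, 10, 8, 1, 2] (all sums mod 11).
  S_0 = Σ v_i r_i = 3·0 + 9·10 + 1·8 + 10·1 + 10·2 = 128 ≡ 7.
  S_1 = Σ v_i α_i r_i = 3·9·0 + 9·4·10 + 1·6·8 + 10·2·1 + 10·1·2 = 448 ≡ 8.
  α_i^2 mod 11 = [4, 5, 3, 4, 1].
  S_2 = Σ v_i α_i^2 r_i = 3·4·0 + 9·5·10 + 1·3·8 + 10·4·1 + 10·1·2 = 534 ≡ 6.
  S = (7, 8, 6) ≠ 0, so r is not a codeword (an error is present).
Step 3: locate the error. For a single error e at position i, S_ℓ = v_i·e·α_i^ℓ, so α_err = S_1/S_0.
  S_0^{−1} = 7^{−1} = 8 (mod 11), so α_err = 8·8 = 64 ≡ 9 = α_1. Error position i = 1.
  Consistency check: S_2/S_1 = 6·7 = 42 ≡ 9 = α_err ✓ (single-error assumption holds).
Step 4: error magnitude e = S_0/v_1 = S_0·∏_{j≠1}(α_1 − α_j) = 7·4 = 28 ≡ 6 (mod 11).
Step 5: correct position 1: c_1 = r_1 − e = 0 − 6 ≡ 5 (mod 11). Hence c = [5, 10, 8, 1, 2].
  Check: interpolating c through the α_i gives m(x) = 3 + 10·x (degree < 2) with m(α_i) = c_i for every i, so c is indeed a codeword.


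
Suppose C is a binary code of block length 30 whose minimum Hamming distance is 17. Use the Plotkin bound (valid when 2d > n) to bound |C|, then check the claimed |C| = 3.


Plotkin bound M ≤ 8; given |C| = 3 ≤ bound (satisfied).

Check applicability: 2d = 34, n = 30.
2d − n = 4 > 0, so Plotkin applies.
Compute d/(2d−n) = 17/4 ≈ 4.2500.
⌊d/(2d−n)⌋ = 4.
Plotkin bound: M ≤ 2·4 = 8.
Given |C| = 3, check: satisfied.
This |C| is below the Plotkin bound.


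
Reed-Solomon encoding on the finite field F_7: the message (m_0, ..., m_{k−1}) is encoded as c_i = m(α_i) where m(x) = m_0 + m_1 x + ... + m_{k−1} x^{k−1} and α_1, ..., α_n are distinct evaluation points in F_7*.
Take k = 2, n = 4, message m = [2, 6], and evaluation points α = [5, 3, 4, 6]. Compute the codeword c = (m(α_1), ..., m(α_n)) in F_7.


c = [4, 6, 5, 3]

Message polynomial: m(x) = 2 + 6·x (mod 7).
For each evaluation point α_i, compute m(α_i) mod 7:
  α_1 = 5: Horner steps 6 → 4, so m(5) = 4.
  α_2 = 3: Horner steps 6 → 6, so m(3) = 6.
  α_3 = 4: Horner steps 6 → 5, so m(4) = 5.
  α_4 = 6: Horner steps 6 → 3, so m(6) = 3.
Codeword c = [4, 6, 5, 3] ∈ F_7^4.


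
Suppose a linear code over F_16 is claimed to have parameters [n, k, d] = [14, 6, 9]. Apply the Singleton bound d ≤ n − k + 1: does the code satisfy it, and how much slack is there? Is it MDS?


Singleton RHS = n − k + 1 = 9, slack = 0, bound satisfied, MDS.

Singleton bound: d ≤ n − k + 1.
Here n = 14, k = 6, so n − k + 1 = 9.
Given d = 9, check d ≤ 9: YES.
Slack = (n − k + 1) − d = 0.
The code is MDS (slack = 0).
Description: the claimed parameters are [14, 6, 9]_16; such a code would be MDS (meets Singleton bound).


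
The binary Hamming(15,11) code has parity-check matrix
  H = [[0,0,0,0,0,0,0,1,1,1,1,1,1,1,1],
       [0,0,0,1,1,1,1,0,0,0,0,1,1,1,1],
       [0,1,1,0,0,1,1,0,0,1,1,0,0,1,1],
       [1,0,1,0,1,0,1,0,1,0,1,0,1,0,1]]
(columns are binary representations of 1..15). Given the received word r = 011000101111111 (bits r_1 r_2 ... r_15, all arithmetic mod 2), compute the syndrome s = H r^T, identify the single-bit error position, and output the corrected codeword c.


s = (1, 1, 1, 0)^T, error position = 14, corrected codeword c = 011000101111101

Compute s = H r^T mod 2 one row at a time:
  s_1 = 0 + 1 + 1 + 1 + 1 + 1 + 1 + 1 = 7 ≡ 1 (mod 2).
  s_2 = 0 + 0 + 0 + 1 + 1 + 1 + 1 + 1 = 5 ≡ 1 (mod 2).
  s_3 = 1 + 1 + 0 + 1 + 1 + 1 + 1 + 1 = 7 ≡ 1 (mod 2).
  s_4 = 0 + 1 + 0 + 1 + 1 + 1 + 1 + 1 = 6 ≡ 0 (mod 2).
s = (1, 1, 1, 0)^T — this equals column 14 of H (binary 1110), so error is at position 14.
Correct: flip bit 14 of r = 011000101111111 to get c = 011000101111101.


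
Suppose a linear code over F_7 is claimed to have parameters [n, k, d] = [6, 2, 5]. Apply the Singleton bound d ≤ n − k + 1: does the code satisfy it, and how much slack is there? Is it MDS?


Singleton RHS = n − k + 1 = 5, slack = 0, bound satisfied, MDS.

Singleton bound: d ≤ n − k + 1.
Here n = 6, k = 2, so n − k + 1 = 5.
Given d = 5, check d ≤ 5: YES.
Slack = (n − k + 1) − d = 0.
The code is MDS (slack = 0).
Description: the claimed parameters are [6, 2, 5]_7; such a code would be MDS (meets Singleton bound).


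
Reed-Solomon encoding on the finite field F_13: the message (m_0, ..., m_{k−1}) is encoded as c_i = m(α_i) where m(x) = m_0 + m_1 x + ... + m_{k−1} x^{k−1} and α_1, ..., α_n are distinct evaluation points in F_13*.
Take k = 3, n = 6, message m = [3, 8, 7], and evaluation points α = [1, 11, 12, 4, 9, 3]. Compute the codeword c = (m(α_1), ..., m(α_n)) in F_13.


c = [5, 2, 2, 4, 5, 12]

Message polynomial: m(x) = 3 + 8·x + 7·x^2 (mod 13).
For each evaluation point α_i, compute m(α_i) mod 13:
  α_1 = 1: Horner steps 7 → 2 → 5, so m(1) = 5.
  α_2 = 11: Horner steps 7 → 7 → 2, so m(11) = 2.
  α_3 = 12: Horner steps 7 → 1 → 2, so m(12) = 2.
  α_4 = 4: Horner steps 7 → 10 → 4, so m(4) = 4.
  α_5 = 9: Horner steps 7 → 6 → 5, so m(9) = 5.
  α_6 = 3: Horner steps 7 → 3 → 12, so m(3) = 12.
Codeword c = [5, 2, 2, 4, 5, 12] ∈ F_13^6.


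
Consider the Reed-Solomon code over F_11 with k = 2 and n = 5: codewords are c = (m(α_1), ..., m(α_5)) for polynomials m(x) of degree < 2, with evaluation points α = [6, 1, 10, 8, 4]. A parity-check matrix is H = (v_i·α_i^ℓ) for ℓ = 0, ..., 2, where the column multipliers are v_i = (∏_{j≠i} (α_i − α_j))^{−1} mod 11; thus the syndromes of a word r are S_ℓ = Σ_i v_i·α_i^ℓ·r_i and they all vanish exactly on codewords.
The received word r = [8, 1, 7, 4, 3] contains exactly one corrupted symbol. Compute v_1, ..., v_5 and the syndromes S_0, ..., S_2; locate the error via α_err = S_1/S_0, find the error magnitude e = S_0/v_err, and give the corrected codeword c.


S = (10, 3, 2), error at position 4, error magnitude e = 2, c = [8, 1, 7, 2, 3].

Step 1: column multipliers v_i = (∏_{j≠i}(α_i − α_j))^{−1} mod 11.
  i = 1 (α = 6): (6−1)(6−10)(6−8)(6−4) = 5·(−4)·(−2)·2 = 80 ≡ 3, so v_1 = 3^{−1} = 4 (mod 11).
  i = 2 (α = 1): (1−6)(1−10)(1−8)(1−4) = (−5)·(−9)·(−7)·(−3) = 945 ≡ 10, so v_2 = 10^{−1} = 10 (mod 11).
  i = 3 (α = 10): (10−6)(10−1)(10−8)(10−4) = 4·9·2·6 = 432 ≡ 3, so v_3 = 3^{−1} = 4 (mod 11).
  i = 4 (α = 8): (8−6)(8−1)(8−10)(8−4) = 2·7·(−2)·4 = −112 ≡ 9, so v_4 = 9^{−1} = 5 (mod 11).
  i = 5 (α = 4): (4−6)(4−1)(4−10)(4−8) = (−2)·3·(−6)·(−4) = −144 ≡ 10, so v_5 = 10^{−1} = 10 (mod 11).
  v = [4, 10, 4, 5, 10].
Step 2: syndromes of r = [8, 1, 7, 4, 3] (all sums mod 11).
  S_0 = Σ v_i r_i = 4·8 + 10·1 + 4·7 + 5·4 + 10·3 = 120 ≡ 10.
  S_1 = Σ v_i α_i r_i = 4·6·8 + 10·1·1 + 4·10·7 + 5·8·4 + 10·4·3 = 762 ≡ 3.
  α_i^2 mod 11 = [3, 1, 1, 9, 5].
  S_2 = Σ v_i α_i^2 r_i = 4·3·8 + 10·1·1 + 4·1·7 + 5·9·4 + 10·5·3 = 464 ≡ 2.
  S = (10, 3, 2) ≠ 0, so r is not a codeword (an error is present).
Step 3: locate the error. For a single error e at position i, S_ℓ = v_i·e·α_i^ℓ, so α_err = S_1/S_0.
  S_0^{−1} = 10^{−1} = 10 (mod 11), so α_err = 3·10 = 30 ≡ 8 = α_4. Error position i = 4.
  Consistency check: S_2/S_1 = 2·4 = 8 ≡ 8 = α_err ✓ (single-error assumption holds).
Step 4: error magnitude e = S_0/v_4 = S_0·∏_{j≠4}(α_4 − α_j) = 10·9 = 90 ≡ 2 (mod 11).
Step 5: correct position 4: c_4 = r_4 − e = 4 − 2 ≡ 2 (mod 11). Hence c = [8, 1, 7, 2, 3].
  Check: interpolating c through the α_i gives m(x) = 4 + 8·x (degree < 2) with m(α_i) = c_i for every i, so c is indeed a codeword.
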